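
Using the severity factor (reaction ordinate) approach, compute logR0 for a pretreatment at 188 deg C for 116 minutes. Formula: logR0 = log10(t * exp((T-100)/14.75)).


logR0 = log10(t * exp((T - 100) / 14.75))
= log10(116 * exp((188 - 100) / 14.75))
= 4.6555

4.6555


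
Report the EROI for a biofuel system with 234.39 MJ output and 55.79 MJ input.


EROI = E_out / E_in
= 234.39 / 55.79
= 4.2013

4.2013


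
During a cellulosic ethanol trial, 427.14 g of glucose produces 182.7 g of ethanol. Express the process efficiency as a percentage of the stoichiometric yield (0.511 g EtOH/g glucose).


Fermentation efficiency = (actual / (0.511 * glucose)) * 100
= (182.7 / (0.511 * 427.14)) * 100
= 83.7042%

83.7042%


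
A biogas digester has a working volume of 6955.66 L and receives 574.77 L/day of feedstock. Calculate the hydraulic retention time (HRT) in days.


HRT = V / Q
= 6955.66 / 574.77
= 12.1016 days

12.1016 days


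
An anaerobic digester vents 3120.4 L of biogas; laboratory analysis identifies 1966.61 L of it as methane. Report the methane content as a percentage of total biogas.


CH4% = V_CH4 / V_total * 100
= 1966.61 / 3120.4 * 100
= 63.0243%

63.0243%


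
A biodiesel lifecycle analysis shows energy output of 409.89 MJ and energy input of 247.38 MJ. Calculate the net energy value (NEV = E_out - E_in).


NEV = E_out - E_in
= 409.89 - 247.38
= 162.5100 MJ

162.5100 MJ


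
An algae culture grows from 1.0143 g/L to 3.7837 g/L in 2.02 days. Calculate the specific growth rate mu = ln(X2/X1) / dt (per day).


mu = ln(X2/X1) / dt
= ln(3.7837/1.0143) / 2.02
= 0.6517 per day

0.6517 per day


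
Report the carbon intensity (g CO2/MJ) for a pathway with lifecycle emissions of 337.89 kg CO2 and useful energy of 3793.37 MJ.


CI = CO2 * 1000 / E
= 337.89 * 1000 / 3793.37
= 89.0738 g CO2/MJ

89.0738 g CO2/MJ


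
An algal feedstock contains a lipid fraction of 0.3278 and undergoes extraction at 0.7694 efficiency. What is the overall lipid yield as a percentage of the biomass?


Y = lipid_content * extraction_eff * 100
= 0.3278 * 0.7694 * 100
= 25.2209%

25.2209%


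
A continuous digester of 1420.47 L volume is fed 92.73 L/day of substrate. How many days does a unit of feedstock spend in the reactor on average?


HRT = V / Q
= 1420.47 / 92.73
= 15.3183 days

15.3183 days


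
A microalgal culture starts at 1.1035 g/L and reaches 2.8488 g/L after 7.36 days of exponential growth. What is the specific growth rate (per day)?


mu = ln(X2/X1) / dt
= ln(2.8488/1.1035) / 7.36
= 0.1289 per day

0.1289 per day


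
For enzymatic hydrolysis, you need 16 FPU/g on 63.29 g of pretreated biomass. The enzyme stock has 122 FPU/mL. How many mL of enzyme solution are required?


V = dosage * m_sub / activity
V = 16 * 63.29 / 122
V = 8.3003 mL

8.3003 mL


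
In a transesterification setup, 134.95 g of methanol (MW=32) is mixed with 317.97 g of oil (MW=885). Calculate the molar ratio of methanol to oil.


Molar ratio = n_MeOH / n_oil = (MeOH/32) / (oil/885) = (MeOH * 885) / (32 * oil)
= (134.95 * 885) / (32 * 317.97)
= 11.7376

11.7376


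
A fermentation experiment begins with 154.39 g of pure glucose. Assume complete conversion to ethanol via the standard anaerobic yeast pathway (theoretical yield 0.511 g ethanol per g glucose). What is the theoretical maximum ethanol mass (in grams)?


Theoretical ethanol yield: m_EtOH = 0.511 * m_glucose
m_EtOH = 0.511 * 154.39 = 78.8933 g

78.8933 g


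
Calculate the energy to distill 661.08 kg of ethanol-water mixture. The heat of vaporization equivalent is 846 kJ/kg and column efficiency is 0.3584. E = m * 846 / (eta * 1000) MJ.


E = m * 846 / (eta * 1000)
= 661.08 * 846 / (0.3584 * 1000)
= 1560.4734 MJ

1560.4734 MJ


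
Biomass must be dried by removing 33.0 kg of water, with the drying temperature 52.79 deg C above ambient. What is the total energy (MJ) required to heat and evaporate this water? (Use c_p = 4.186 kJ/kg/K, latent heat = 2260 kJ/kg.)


E = m_water * (4.186 * dT + 2260) / 1000
= 33.0 * (4.186 * 52.79 + 2260) / 1000
= 81.8723 MJ

81.8723 MJ


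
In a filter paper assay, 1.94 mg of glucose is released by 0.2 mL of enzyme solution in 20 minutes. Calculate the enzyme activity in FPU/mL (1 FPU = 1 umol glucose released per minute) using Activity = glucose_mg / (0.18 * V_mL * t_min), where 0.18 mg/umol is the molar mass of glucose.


Activity = glucose_mg / (0.18 mg/umol * V_mL * t_min)
= 1.94 / (0.18 * 0.2 * 20)
= 2.6944 FPU/mL

2.6944 FPU/mL


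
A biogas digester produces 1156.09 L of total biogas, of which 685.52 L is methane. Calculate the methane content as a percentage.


CH4% = V_CH4 / V_total * 100
= 685.52 / 1156.09 * 100
= 59.2964%

59.2964%


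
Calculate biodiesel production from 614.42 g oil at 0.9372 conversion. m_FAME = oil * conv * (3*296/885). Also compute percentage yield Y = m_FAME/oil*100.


m_FAME = oil * conv * (3 * 296 / 885) = oil * conv * (888/885)
= 614.42 * 0.9372 * 888 / 885
= 577.7864 g
Y = m_FAME / oil * 100 = conv * (888/885) * 100
= 0.9372 * 888 / 885 * 100
= 94.04%

577.7864 g FAME; Y = 94.04%


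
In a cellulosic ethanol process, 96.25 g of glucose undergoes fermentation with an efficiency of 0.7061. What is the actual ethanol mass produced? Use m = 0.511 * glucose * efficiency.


Actual ethanol: m = 0.511 * 96.25 * 0.7061
m = 34.7286 g

34.7286 g


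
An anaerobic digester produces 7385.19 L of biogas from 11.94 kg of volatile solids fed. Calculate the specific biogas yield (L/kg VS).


Y = V / VS
= 7385.19 / 11.94
= 618.5251 L/kg VS

618.5251 L/kg VS


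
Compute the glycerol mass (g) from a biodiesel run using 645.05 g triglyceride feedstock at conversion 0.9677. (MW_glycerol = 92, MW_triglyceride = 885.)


glycerol = oil * conv * (92/885)
= 645.05 * 0.9677 * 92 / 885
= 64.8901 g

64.8901 g


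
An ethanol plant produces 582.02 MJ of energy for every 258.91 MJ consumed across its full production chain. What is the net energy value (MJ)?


NEV = E_out - E_in
= 582.02 - 258.91
= 323.1100 MJ

323.1100 MJ


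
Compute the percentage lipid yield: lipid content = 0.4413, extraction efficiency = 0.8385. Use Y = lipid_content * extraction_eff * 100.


Y = lipid_content * extraction_eff * 100
= 0.4413 * 0.8385 * 100
= 37.0030%

37.0030%


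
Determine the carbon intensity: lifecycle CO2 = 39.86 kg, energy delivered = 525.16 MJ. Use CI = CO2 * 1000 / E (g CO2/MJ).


CI = CO2 * 1000 / E
= 39.86 * 1000 / 525.16
= 75.9007 g CO2/MJ

75.9007 g CO2/MJ


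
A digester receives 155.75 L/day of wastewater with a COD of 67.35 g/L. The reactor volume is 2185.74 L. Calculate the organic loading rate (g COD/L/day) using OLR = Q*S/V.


OLR = Q * S / V
= 155.75 * 67.35 / 2185.74
= 4.7992 g/L/day

4.7992 g/L/day


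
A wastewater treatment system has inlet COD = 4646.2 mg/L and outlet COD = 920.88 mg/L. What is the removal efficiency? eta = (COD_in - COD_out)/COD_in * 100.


eta = (COD_in - COD_out) / COD_in * 100
= (4646.2 - 920.88) / 4646.2 * 100
= 80.1799%

80.1799%


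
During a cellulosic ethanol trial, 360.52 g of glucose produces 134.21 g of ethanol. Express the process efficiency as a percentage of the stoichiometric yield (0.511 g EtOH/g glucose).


Fermentation efficiency = (actual / (0.511 * glucose)) * 100
= (134.21 / (0.511 * 360.52)) * 100
= 72.8508%

72.8508%


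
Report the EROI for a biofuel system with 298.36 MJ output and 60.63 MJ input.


EROI = E_out / E_in
= 298.36 / 60.63
= 4.9210

4.9210


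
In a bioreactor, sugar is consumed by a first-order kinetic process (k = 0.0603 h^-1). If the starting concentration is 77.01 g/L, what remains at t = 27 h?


S = S0 * exp(-k * t)
S = 77.01 * exp(-0.0603 * 27)
S = 15.1172 g/L

15.1172 g/L


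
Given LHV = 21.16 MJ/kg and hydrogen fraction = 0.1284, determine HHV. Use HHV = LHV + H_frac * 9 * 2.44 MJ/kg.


HHV = LHV + H_frac * 9 * 2.44
= 21.16 + 0.1284 * 9 * 2.44
= 23.9797 MJ/kg

23.9797 MJ/kg


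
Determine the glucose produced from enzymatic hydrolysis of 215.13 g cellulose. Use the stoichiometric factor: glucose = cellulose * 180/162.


glucose = cellulose * 180/162
= 215.13 * 180/162
= 239.0333 g

239.0333 g


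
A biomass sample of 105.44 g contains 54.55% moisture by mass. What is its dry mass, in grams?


Wd = Ww * (1 - MC/100)
= 105.44 * (1 - 54.55/100)
= 47.9225 g

47.9225 g


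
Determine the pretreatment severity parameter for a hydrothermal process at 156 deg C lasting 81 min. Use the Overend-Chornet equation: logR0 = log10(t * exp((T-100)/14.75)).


logR0 = log10(t * exp((T - 100) / 14.75))
= log10(81 * exp((156 - 100) / 14.75))
= 3.5573

3.5573


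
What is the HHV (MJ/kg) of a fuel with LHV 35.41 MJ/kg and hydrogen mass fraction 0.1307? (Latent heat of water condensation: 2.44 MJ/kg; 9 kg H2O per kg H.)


HHV = LHV + H_frac * 9 * 2.44
= 35.41 + 0.1307 * 9 * 2.44
= 38.2802 MJ/kg

38.2802 MJ/kg


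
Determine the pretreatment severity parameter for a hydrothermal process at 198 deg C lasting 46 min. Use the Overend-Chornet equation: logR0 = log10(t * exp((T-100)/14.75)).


logR0 = log10(t * exp((T - 100) / 14.75))
= log10(46 * exp((198 - 100) / 14.75))
= 4.5482

4.5482


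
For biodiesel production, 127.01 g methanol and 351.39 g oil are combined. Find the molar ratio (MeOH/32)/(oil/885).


Molar ratio = n_MeOH / n_oil = (MeOH/32) / (oil/885) = (MeOH * 885) / (32 * oil)
= (127.01 * 885) / (32 * 351.39)
= 9.9964

9.9964


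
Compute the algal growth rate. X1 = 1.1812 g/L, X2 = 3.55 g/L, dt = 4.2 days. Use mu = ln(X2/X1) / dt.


mu = ln(X2/X1) / dt
= ln(3.55/1.1812) / 4.2
= 0.2620 per day

0.2620 per day


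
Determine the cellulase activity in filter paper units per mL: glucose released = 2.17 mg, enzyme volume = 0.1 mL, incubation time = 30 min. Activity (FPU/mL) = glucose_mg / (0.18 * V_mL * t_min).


Activity = glucose_mg / (0.18 mg/umol * V_mL * t_min)
= 2.17 / (0.18 * 0.1 * 30)
= 4.0185 FPU/mL

4.0185 FPU/mL


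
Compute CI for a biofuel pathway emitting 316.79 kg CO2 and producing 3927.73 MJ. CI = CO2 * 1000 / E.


CI = CO2 * 1000 / E
= 316.79 * 1000 / 3927.73
= 80.6547 g CO2/MJ

80.6547 g CO2/MJ


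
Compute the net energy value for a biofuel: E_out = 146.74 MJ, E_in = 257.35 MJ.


NEV = E_out - E_in
= 146.74 - 257.35
= -110.6100 MJ

-110.6100 MJ


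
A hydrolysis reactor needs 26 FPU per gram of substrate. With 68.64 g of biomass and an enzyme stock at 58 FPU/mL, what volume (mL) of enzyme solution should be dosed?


V = dosage * m_sub / activity
V = 26 * 68.64 / 58
V = 30.7697 mL

30.7697 mL


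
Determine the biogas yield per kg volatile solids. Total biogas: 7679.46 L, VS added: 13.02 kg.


Y = V / VS
= 7679.46 / 13.02
= 589.8203 L/kg VS

589.8203 L/kg VS


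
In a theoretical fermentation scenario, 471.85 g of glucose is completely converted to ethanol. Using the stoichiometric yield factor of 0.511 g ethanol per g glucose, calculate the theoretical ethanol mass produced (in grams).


Theoretical ethanol yield: m_EtOH = 0.511 * m_glucose
m_EtOH = 0.511 * 471.85 = 241.1154 g

241.1154 g


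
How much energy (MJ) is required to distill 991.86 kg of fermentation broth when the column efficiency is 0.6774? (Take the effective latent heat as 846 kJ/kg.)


E = m * 846 / (eta * 1000)
= 991.86 * 846 / (0.6774 * 1000)
= 1238.7268 MJ

1238.7268 MJ


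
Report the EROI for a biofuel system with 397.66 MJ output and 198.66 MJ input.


EROI = E_out / E_in
= 397.66 / 198.66
= 2.0017

2.0017


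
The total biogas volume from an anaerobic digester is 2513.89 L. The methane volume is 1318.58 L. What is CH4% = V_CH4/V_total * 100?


CH4% = V_CH4 / V_total * 100
= 1318.58 / 2513.89 * 100
= 52.4518%

52.4518%


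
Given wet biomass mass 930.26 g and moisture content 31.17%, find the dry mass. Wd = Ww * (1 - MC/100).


Wd = Ww * (1 - MC/100)
= 930.26 * (1 - 31.17/100)
= 640.2980 g

640.2980 g


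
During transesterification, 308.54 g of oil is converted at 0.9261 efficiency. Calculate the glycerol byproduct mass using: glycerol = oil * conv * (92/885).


glycerol = oil * conv * (92/885)
= 308.54 * 0.9261 * 92 / 885
= 29.7039 g

29.7039 g


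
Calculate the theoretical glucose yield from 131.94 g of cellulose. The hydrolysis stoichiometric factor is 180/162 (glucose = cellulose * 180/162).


glucose = cellulose * 180/162
= 131.94 * 180/162
= 146.6000 g

146.6000 g


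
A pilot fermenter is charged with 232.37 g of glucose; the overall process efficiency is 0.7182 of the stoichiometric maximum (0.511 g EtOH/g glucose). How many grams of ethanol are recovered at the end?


Actual ethanol: m = 0.511 * 232.37 * 0.7182
m = 85.2798 g

85.2798 g


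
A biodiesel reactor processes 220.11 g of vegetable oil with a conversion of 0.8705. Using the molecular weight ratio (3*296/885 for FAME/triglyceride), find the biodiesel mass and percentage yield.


m_FAME = oil * conv * (3 * 296 / 885) = oil * conv * (888/885)
= 220.11 * 0.8705 * 888 / 885
= 192.2553 g
Y = m_FAME / oil * 100 = conv * (888/885) * 100
= 0.8705 * 888 / 885 * 100
= 87.35%

192.2553 g FAME; Y = 87.35%


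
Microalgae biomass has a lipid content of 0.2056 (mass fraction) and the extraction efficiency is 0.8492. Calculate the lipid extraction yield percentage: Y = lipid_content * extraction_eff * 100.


Y = lipid_content * extraction_eff * 100
= 0.2056 * 0.8492 * 100
= 17.4596%

17.4596%


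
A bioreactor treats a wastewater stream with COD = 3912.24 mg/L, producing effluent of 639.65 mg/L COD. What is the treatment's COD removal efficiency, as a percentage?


eta = (COD_in - COD_out) / COD_in * 100
= (3912.24 - 639.65) / 3912.24 * 100
= 83.6500%

83.6500%


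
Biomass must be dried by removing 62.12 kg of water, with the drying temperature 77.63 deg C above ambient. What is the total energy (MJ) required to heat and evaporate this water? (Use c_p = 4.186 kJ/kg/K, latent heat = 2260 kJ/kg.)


E = m_water * (4.186 * dT + 2260) / 1000
= 62.12 * (4.186 * 77.63 + 2260) / 1000
= 160.5777 MJ

160.5777 MJ


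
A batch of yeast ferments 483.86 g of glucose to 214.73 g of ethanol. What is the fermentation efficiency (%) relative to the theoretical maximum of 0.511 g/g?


Fermentation efficiency = (actual / (0.511 * glucose)) * 100
= (214.73 / (0.511 * 483.86)) * 100
= 86.8465%

86.8465%


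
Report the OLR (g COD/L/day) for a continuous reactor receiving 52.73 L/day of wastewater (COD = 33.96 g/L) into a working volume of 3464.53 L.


OLR = Q * S / V
= 52.73 * 33.96 / 3464.53
= 0.5169 g/L/day

0.5169 g/L/day


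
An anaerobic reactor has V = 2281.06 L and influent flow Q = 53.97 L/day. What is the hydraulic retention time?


HRT = V / Q
= 2281.06 / 53.97
= 42.2653 days

42.2653 days


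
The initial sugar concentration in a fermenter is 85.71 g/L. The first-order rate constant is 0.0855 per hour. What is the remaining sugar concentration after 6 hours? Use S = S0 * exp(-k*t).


S = S0 * exp(-k * t)
S = 85.71 * exp(-0.0855 * 6)
S = 51.3143 g/L

51.3143 g/L


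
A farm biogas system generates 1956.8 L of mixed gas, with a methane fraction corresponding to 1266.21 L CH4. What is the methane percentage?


CH4% = V_CH4 / V_total * 100
= 1266.21 / 1956.8 * 100
= 64.7082%

64.7082%


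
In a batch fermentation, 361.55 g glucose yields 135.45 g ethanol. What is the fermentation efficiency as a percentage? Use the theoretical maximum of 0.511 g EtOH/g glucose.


Fermentation efficiency = (actual / (0.511 * glucose)) * 100
= (135.45 / (0.511 * 361.55)) * 100
= 73.3145%

73.3145%


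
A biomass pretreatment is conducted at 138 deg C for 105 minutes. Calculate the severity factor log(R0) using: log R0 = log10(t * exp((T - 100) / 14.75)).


logR0 = log10(t * exp((T - 100) / 14.75))
= log10(105 * exp((138 - 100) / 14.75))
= 3.1400

3.1400


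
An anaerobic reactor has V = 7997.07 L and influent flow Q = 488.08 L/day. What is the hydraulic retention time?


HRT = V / Q
= 7997.07 / 488.08
= 16.3848 days

16.3848 days


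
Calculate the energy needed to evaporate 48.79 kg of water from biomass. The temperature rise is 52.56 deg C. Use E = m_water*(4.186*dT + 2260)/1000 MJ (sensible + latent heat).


E = m_water * (4.186 * dT + 2260) / 1000
= 48.79 * (4.186 * 52.56 + 2260) / 1000
= 121.0000 MJ

121.0000 MJ


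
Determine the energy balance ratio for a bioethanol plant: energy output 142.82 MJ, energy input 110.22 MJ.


EROI = E_out / E_in
= 142.82 / 110.22
= 1.2958

1.2958


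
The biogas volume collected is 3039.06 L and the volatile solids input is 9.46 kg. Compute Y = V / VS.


Y = V / VS
= 3039.06 / 9.46
= 321.2537 L/kg VS

321.2537 L/kg VS


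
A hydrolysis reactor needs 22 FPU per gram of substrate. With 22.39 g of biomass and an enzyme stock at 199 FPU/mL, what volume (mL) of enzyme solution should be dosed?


V = dosage * m_sub / activity
V = 22 * 22.39 / 199
V = 2.4753 mL

2.4753 mL


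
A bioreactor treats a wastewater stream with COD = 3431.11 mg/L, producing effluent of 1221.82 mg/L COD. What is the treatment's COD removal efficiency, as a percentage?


eta = (COD_in - COD_out) / COD_in * 100
= (3431.11 - 1221.82) / 3431.11 * 100
= 64.3899%

64.3899%


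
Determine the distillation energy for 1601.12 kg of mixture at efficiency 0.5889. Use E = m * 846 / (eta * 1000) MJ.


E = m * 846 / (eta * 1000)
= 1601.12 * 846 / (0.5889 * 1000)
= 2300.1316 MJ

2300.1316 MJ


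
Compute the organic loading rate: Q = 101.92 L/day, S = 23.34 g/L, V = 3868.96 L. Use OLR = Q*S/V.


OLR = Q * S / V
= 101.92 * 23.34 / 3868.96
= 0.6148 g/L/day

0.6148 g/L/day


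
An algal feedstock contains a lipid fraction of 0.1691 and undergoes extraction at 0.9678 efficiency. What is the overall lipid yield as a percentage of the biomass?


Y = lipid_content * extraction_eff * 100
= 0.1691 * 0.9678 * 100
= 16.3655%

16.3655%


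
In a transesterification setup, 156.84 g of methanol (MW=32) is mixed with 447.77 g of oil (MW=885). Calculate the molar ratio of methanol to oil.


Molar ratio = n_MeOH / n_oil = (MeOH/32) / (oil/885) = (MeOH * 885) / (32 * oil)
= (156.84 * 885) / (32 * 447.77)
= 9.6871

9.6871


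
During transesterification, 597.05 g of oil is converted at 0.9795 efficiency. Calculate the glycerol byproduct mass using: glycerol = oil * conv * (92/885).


glycerol = oil * conv * (92/885)
= 597.05 * 0.9795 * 92 / 885
= 60.7939 g

60.7939 g


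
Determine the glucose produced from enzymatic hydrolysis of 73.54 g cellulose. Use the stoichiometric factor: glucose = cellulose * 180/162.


glucose = cellulose * 180/162
= 73.54 * 180/162
= 81.7111 g

81.7111 g


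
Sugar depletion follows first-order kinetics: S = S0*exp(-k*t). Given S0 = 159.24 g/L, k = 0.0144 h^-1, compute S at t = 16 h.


S = S0 * exp(-k * t)
S = 159.24 * exp(-0.0144 * 16)
S = 126.4709 g/L

126.4709 g/L


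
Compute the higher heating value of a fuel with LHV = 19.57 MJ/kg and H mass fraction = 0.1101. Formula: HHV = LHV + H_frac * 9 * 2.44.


HHV = LHV + H_frac * 9 * 2.44
= 19.57 + 0.1101 * 9 * 2.44
= 21.9878 MJ/kg

21.9878 MJ/kg


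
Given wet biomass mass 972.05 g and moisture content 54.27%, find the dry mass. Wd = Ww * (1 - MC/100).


Wd = Ww * (1 - MC/100)
= 972.05 * (1 - 54.27/100)
= 444.5185 g

444.5185 g


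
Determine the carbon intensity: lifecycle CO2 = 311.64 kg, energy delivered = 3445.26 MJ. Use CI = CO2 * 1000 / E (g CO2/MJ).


CI = CO2 * 1000 / E
= 311.64 * 1000 / 3445.26
= 90.4547 g CO2/MJ

90.4547 g CO2/MJ


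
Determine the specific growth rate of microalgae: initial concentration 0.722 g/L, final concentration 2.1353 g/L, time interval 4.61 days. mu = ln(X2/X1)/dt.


mu = ln(X2/X1) / dt
= ln(2.1353/0.722) / 4.61
= 0.2352 per day

0.2352 per day


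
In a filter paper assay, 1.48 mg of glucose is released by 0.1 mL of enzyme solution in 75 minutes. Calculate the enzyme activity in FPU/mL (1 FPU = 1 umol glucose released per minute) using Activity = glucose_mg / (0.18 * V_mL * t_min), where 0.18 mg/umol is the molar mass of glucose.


Activity = glucose_mg / (0.18 mg/umol * V_mL * t_min)
= 1.48 / (0.18 * 0.1 * 75)
= 1.0963 FPU/mL

1.0963 FPU/mL


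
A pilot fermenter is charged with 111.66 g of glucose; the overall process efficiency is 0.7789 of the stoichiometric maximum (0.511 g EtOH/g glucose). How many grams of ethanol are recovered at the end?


Actual ethanol: m = 0.511 * 111.66 * 0.7789
m = 44.4427 g

44.4427 g


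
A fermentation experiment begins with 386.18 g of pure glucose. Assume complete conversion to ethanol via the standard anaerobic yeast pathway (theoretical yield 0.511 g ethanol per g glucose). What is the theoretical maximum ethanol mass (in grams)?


Theoretical ethanol yield: m_EtOH = 0.511 * m_glucose
m_EtOH = 0.511 * 386.18 = 197.3380 g

197.3380 g


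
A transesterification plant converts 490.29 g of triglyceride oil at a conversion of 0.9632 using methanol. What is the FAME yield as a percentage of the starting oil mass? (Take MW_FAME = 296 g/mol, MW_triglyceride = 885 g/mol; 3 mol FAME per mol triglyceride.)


m_FAME = oil * conv * (3 * 296 / 885) = oil * conv * (888/885)
= 490.29 * 0.9632 * 888 / 885
= 473.8482 g
Y = m_FAME / oil * 100 = conv * (888/885) * 100
= 0.9632 * 888 / 885 * 100
= 96.65%

96.65%


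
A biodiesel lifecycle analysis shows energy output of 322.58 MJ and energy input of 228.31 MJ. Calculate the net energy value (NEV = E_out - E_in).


NEV = E_out - E_in
= 322.58 - 228.31
= 94.2700 MJ

94.2700 MJ


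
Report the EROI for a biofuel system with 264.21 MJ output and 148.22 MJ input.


EROI = E_out / E_in
= 264.21 / 148.22
= 1.7826

1.7826


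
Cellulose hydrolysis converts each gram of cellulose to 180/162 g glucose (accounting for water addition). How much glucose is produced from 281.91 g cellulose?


glucose = cellulose * 180/162
= 281.91 * 180/162
= 313.2333 g

313.2333 g


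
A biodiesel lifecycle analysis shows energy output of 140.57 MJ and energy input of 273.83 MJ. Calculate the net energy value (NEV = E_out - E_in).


NEV = E_out - E_in
= 140.57 - 273.83
= -133.2600 MJ

-133.2600 MJ


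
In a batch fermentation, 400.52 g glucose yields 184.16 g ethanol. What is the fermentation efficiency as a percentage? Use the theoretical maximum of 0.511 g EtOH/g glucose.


Fermentation efficiency = (actual / (0.511 * glucose)) * 100
= (184.16 / (0.511 * 400.52)) * 100
= 89.9809%

89.9809%


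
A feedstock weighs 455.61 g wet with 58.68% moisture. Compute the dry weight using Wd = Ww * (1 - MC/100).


Wd = Ww * (1 - MC/100)
= 455.61 * (1 - 58.68/100)
= 188.2581 g

188.2581 g


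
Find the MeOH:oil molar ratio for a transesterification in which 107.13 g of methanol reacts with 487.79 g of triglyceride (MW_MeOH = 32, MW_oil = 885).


Molar ratio = n_MeOH / n_oil = (MeOH/32) / (oil/885) = (MeOH * 885) / (32 * oil)
= (107.13 * 885) / (32 * 487.79)
= 6.0740

6.0740


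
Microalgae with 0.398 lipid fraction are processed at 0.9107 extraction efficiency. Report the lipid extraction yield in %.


Y = lipid_content * extraction_eff * 100
= 0.398 * 0.9107 * 100
= 36.2459%

36.2459%


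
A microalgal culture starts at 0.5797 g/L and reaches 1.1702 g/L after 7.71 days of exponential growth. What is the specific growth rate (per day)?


mu = ln(X2/X1) / dt
= ln(1.1702/0.5797) / 7.71
= 0.0911 per day

0.0911 per day


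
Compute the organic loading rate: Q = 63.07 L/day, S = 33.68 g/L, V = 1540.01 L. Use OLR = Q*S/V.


OLR = Q * S / V
= 63.07 * 33.68 / 1540.01
= 1.3793 g/L/day

1.3793 g/L/day


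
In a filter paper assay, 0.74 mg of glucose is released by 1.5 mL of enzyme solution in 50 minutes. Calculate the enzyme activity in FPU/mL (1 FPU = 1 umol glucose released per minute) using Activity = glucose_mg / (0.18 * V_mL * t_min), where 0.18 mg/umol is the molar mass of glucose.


Activity = glucose_mg / (0.18 mg/umol * V_mL * t_min)
= 0.74 / (0.18 * 1.5 * 50)
= 0.0548 FPU/mL

0.0548 FPU/mL


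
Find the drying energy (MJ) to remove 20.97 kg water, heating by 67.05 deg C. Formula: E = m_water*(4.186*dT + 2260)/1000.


E = m_water * (4.186 * dT + 2260) / 1000
= 20.97 * (4.186 * 67.05 + 2260) / 1000
= 53.2779 MJ

53.2779 MJ


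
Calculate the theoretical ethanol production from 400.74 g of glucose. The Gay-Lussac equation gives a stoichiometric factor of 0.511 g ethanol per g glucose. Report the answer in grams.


Theoretical ethanol yield: m_EtOH = 0.511 * m_glucose
m_EtOH = 0.511 * 400.74 = 204.7781 g

204.7781 g


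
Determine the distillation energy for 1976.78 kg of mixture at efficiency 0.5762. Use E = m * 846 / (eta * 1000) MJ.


E = m * 846 / (eta * 1000)
= 1976.78 * 846 / (0.5762 * 1000)
= 2902.3879 MJ

2902.3879 MJ


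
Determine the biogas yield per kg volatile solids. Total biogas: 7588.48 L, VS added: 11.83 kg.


Y = V / VS
= 7588.48 / 11.83
= 641.4607 L/kg VS

641.4607 L/kg VS


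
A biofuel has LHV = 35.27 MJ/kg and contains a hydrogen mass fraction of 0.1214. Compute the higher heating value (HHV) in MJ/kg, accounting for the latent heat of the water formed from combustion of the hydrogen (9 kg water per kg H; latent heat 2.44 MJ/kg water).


HHV = LHV + H_frac * 9 * 2.44
= 35.27 + 0.1214 * 9 * 2.44
= 37.9359 MJ/kg

37.9359 MJ/kg


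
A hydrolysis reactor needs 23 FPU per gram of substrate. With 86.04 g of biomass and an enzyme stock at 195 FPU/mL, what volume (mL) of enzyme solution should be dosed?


V = dosage * m_sub / activity
V = 23 * 86.04 / 195
V = 10.1483 mL

10.1483 mL


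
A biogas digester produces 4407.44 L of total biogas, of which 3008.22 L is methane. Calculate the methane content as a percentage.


CH4% = V_CH4 / V_total * 100
= 3008.22 / 4407.44 * 100
= 68.2532%

68.2532%


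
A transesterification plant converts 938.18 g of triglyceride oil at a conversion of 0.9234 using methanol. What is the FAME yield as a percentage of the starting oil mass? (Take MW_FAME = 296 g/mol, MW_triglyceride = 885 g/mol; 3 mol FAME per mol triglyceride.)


m_FAME = oil * conv * (3 * 296 / 885) = oil * conv * (888/885)
= 938.18 * 0.9234 * 888 / 885
= 869.2521 g
Y = m_FAME / oil * 100 = conv * (888/885) * 100
= 0.9234 * 888 / 885 * 100
= 92.65%

92.65%


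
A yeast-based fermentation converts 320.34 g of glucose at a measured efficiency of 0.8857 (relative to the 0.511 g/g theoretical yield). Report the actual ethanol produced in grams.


Actual ethanol: m = 0.511 * 320.34 * 0.8857
m = 144.9835 g

144.9835 g


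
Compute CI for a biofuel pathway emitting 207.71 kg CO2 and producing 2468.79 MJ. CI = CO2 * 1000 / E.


CI = CO2 * 1000 / E
= 207.71 * 1000 / 2468.79
= 84.1343 g CO2/MJ

84.1343 g CO2/MJ


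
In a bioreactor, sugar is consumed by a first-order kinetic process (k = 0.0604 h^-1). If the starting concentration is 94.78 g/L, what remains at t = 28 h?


S = S0 * exp(-k * t)
S = 94.78 * exp(-0.0604 * 28)
S = 17.4678 g/L

17.4678 g/L


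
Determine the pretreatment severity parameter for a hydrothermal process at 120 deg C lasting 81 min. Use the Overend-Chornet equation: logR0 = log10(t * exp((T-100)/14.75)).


logR0 = log10(t * exp((T - 100) / 14.75))
= log10(81 * exp((120 - 100) / 14.75))
= 2.4974

2.4974


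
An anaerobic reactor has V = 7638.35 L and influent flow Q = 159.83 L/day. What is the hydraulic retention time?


HRT = V / Q
= 7638.35 / 159.83
= 47.7905 days

47.7905 days


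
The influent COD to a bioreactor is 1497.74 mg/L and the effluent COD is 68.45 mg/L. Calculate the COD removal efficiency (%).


eta = (COD_in - COD_out) / COD_in * 100
= (1497.74 - 68.45) / 1497.74 * 100
= 95.4298%

95.4298%


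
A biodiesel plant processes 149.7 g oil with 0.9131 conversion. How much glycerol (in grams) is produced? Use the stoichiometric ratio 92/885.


glycerol = oil * conv * (92/885)
= 149.7 * 0.9131 * 92 / 885
= 14.2097 g

14.2097 g


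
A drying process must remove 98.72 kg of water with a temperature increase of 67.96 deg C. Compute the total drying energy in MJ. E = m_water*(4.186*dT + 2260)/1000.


E = m_water * (4.186 * dT + 2260) / 1000
= 98.72 * (4.186 * 67.96 + 2260) / 1000
= 251.1911 MJ

251.1911 MJ


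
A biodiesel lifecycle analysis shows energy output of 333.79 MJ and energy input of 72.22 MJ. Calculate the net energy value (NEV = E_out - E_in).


NEV = E_out - E_in
= 333.79 - 72.22
= 261.5700 MJ

261.5700 MJ


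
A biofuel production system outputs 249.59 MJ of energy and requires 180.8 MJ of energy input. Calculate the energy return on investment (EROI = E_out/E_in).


EROI = E_out / E_in
= 249.59 / 180.8
= 1.3805

1.3805


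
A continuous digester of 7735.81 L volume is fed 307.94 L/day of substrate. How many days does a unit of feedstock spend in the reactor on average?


HRT = V / Q
= 7735.81 / 307.94
= 25.1212 days

25.1212 days


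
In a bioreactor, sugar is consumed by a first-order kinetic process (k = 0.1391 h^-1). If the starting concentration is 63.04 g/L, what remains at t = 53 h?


S = S0 * exp(-k * t)
S = 63.04 * exp(-0.1391 * 53)
S = 0.0396 g/L

0.0396 g/L


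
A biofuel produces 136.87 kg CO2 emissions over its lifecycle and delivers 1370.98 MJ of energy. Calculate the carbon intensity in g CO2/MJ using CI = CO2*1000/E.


CI = CO2 * 1000 / E
= 136.87 * 1000 / 1370.98
= 99.8337 g CO2/MJ

99.8337 g CO2/MJ


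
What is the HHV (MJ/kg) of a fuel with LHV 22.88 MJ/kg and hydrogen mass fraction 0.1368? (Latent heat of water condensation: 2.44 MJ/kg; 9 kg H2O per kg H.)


HHV = LHV + H_frac * 9 * 2.44
= 22.88 + 0.1368 * 9 * 2.44
= 25.8841 MJ/kg

25.8841 MJ/kg


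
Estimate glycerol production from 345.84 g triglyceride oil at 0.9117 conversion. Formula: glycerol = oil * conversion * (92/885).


glycerol = oil * conv * (92/885)
= 345.84 * 0.9117 * 92 / 885
= 32.7772 g

32.7772 g


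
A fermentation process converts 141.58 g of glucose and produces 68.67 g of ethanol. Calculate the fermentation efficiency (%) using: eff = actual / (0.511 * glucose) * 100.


Fermentation efficiency = (actual / (0.511 * glucose)) * 100
= (68.67 / (0.511 * 141.58)) * 100
= 94.9171%

94.9171%


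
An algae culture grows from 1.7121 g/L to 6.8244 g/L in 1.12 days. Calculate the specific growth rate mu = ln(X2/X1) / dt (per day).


mu = ln(X2/X1) / dt
= ln(6.8244/1.7121) / 1.12
= 1.2346 per day

1.2346 per day


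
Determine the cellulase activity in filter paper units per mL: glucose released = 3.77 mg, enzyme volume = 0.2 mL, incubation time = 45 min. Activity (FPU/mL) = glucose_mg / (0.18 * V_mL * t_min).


Activity = glucose_mg / (0.18 mg/umol * V_mL * t_min)
= 3.77 / (0.18 * 0.2 * 45)
= 2.3272 FPU/mL

2.3272 FPU/mL


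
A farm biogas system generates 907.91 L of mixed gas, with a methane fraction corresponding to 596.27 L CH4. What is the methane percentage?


CH4% = V_CH4 / V_total * 100
= 596.27 / 907.91 * 100
= 65.6750%

65.6750%


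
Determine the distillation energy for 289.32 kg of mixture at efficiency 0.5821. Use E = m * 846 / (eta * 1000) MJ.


E = m * 846 / (eta * 1000)
= 289.32 * 846 / (0.5821 * 1000)
= 420.4857 MJ

420.4857 MJ


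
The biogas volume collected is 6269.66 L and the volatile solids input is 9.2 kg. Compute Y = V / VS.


Y = V / VS
= 6269.66 / 9.2
= 681.4848 L/kg VS

681.4848 L/kg VS


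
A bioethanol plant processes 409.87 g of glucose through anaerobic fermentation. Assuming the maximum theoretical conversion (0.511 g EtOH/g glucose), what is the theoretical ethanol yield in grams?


Theoretical ethanol yield: m_EtOH = 0.511 * m_glucose
m_EtOH = 0.511 * 409.87 = 209.4436 g

209.4436 g


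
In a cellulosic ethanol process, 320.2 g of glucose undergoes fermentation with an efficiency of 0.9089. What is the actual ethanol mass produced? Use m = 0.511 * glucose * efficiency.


Actual ethanol: m = 0.511 * 320.2 * 0.9089
m = 148.7162 g

148.7162 g


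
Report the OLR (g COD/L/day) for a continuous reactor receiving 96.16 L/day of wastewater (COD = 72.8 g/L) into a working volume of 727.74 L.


OLR = Q * S / V
= 96.16 * 72.8 / 727.74
= 9.6194 g/L/day

9.6194 g/L/day


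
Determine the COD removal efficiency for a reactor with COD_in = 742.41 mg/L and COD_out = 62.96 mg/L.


eta = (COD_in - COD_out) / COD_in * 100
= (742.41 - 62.96) / 742.41 * 100
= 91.5195%

91.5195%


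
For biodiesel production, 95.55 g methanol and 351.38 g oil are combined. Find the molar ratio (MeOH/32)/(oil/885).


Molar ratio = n_MeOH / n_oil = (MeOH/32) / (oil/885) = (MeOH * 885) / (32 * oil)
= (95.55 * 885) / (32 * 351.38)
= 7.5205

7.5205


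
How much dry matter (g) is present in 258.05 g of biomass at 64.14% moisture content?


Wd = Ww * (1 - MC/100)
= 258.05 * (1 - 64.14/100)
= 92.5367 g

92.5367 g


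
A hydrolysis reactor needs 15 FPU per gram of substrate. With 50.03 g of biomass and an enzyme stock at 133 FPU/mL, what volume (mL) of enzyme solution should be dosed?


V = dosage * m_sub / activity
V = 15 * 50.03 / 133
V = 5.6425 mL

5.6425 mL


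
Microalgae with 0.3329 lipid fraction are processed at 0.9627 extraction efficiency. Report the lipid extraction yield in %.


Y = lipid_content * extraction_eff * 100
= 0.3329 * 0.9627 * 100
= 32.0483%

32.0483%


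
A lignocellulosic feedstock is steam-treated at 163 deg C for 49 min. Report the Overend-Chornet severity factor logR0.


logR0 = log10(t * exp((T - 100) / 14.75))
= log10(49 * exp((163 - 100) / 14.75))
= 3.5451

3.5451


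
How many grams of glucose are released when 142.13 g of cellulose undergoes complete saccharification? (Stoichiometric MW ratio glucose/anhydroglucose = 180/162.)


glucose = cellulose * 180/162
= 142.13 * 180/162
= 157.9222 g

157.9222 g


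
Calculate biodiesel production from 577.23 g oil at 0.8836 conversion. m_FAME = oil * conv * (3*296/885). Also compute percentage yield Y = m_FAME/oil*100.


m_FAME = oil * conv * (3 * 296 / 885) = oil * conv * (888/885)
= 577.23 * 0.8836 * 888 / 885
= 511.7694 g
Y = m_FAME / oil * 100 = conv * (888/885) * 100
= 0.8836 * 888 / 885 * 100
= 88.66%

511.7694 g FAME; Y = 88.66%


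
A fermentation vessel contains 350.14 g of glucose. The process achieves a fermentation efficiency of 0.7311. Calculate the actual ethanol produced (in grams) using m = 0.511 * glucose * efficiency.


Actual ethanol: m = 0.511 * 350.14 * 0.7311
m = 130.8095 g

130.8095 g


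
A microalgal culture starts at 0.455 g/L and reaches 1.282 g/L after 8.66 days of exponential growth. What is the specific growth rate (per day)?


mu = ln(X2/X1) / dt
= ln(1.282/0.455) / 8.66
= 0.1196 per day

0.1196 per day


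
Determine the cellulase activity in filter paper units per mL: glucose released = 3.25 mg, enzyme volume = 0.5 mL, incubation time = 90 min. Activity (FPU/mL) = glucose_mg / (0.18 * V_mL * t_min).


Activity = glucose_mg / (0.18 mg/umol * V_mL * t_min)
= 3.25 / (0.18 * 0.5 * 90)
= 0.4012 FPU/mL

0.4012 FPU/mL


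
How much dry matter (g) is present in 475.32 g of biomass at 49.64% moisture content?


Wd = Ww * (1 - MC/100)
= 475.32 * (1 - 49.64/100)
= 239.3712 g

239.3712 g


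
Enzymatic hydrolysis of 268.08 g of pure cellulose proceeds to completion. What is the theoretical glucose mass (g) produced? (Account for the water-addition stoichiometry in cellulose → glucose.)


glucose = cellulose * 180/162
= 268.08 * 180/162
= 297.8667 g

297.8667 g


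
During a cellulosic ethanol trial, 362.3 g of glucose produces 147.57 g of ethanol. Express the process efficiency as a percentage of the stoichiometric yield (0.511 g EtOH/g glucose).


Fermentation efficiency = (actual / (0.511 * glucose)) * 100
= (147.57 / (0.511 * 362.3)) * 100
= 79.7093%

79.7093%


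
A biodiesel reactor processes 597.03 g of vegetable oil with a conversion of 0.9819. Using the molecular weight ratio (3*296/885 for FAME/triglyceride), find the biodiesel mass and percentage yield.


m_FAME = oil * conv * (3 * 296 / 885) = oil * conv * (888/885)
= 597.03 * 0.9819 * 888 / 885
= 588.2110 g
Y = m_FAME / oil * 100 = conv * (888/885) * 100
= 0.9819 * 888 / 885 * 100
= 98.52%

588.2110 g FAME; Y = 98.52%


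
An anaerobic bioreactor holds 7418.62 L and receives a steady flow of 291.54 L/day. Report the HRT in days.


HRT = V / Q
= 7418.62 / 291.54
= 25.4463 days

25.4463 days


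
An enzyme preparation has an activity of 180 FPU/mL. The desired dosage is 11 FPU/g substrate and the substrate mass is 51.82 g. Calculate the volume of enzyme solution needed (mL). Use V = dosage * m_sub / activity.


V = dosage * m_sub / activity
V = 11 * 51.82 / 180
V = 3.1668 mL

3.1668 mL


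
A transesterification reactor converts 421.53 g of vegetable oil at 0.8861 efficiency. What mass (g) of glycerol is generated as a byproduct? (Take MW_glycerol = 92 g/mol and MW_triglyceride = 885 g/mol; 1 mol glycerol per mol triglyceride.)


glycerol = oil * conv * (92/885)
= 421.53 * 0.8861 * 92 / 885
= 38.8290 g

38.8290 g


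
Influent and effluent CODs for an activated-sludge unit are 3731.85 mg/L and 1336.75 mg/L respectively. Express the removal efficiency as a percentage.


eta = (COD_in - COD_out) / COD_in * 100
= (3731.85 - 1336.75) / 3731.85 * 100
= 64.1800%

64.1800%


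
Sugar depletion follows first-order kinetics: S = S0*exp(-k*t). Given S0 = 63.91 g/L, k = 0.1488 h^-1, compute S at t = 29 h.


S = S0 * exp(-k * t)
S = 63.91 * exp(-0.1488 * 29)
S = 0.8541 g/L

0.8541 g/L


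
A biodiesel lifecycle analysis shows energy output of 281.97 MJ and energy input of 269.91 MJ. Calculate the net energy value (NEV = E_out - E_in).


NEV = E_out - E_in
= 281.97 - 269.91
= 12.0600 MJ

12.0600 MJ


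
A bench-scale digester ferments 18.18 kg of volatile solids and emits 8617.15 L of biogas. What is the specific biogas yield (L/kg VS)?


Y = V / VS
= 8617.15 / 18.18
= 473.9906 L/kg VS

473.9906 L/kg VS


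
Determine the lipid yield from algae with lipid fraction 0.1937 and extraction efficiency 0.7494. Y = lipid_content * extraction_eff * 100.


Y = lipid_content * extraction_eff * 100
= 0.1937 * 0.7494 * 100
= 14.5159%

14.5159%


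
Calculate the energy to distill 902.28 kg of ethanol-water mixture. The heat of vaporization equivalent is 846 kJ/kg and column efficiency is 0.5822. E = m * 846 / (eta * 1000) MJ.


E = m * 846 / (eta * 1000)
= 902.28 * 846 / (0.5822 * 1000)
= 1311.1111 MJ

1311.1111 MJ


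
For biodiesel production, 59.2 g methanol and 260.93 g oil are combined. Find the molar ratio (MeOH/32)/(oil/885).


Molar ratio = n_MeOH / n_oil = (MeOH/32) / (oil/885) = (MeOH * 885) / (32 * oil)
= (59.2 * 885) / (32 * 260.93)
= 6.2747

6.2747


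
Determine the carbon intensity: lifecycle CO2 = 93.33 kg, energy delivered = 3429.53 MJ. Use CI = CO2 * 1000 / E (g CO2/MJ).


CI = CO2 * 1000 / E
= 93.33 * 1000 / 3429.53
= 27.2136 g CO2/MJ

27.2136 g CO2/MJ


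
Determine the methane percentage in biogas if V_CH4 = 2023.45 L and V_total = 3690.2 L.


CH4% = V_CH4 / V_total * 100
= 2023.45 / 3690.2 * 100
= 54.8331%

54.8331%


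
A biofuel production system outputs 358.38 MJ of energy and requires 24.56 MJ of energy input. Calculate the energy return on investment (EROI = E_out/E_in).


EROI = E_out / E_in
= 358.38 / 24.56
= 14.5920

14.5920


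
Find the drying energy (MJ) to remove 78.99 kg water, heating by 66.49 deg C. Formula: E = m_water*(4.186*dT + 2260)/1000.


E = m_water * (4.186 * dT + 2260) / 1000
= 78.99 * (4.186 * 66.49 + 2260) / 1000
= 200.5025 MJ

200.5025 MJ


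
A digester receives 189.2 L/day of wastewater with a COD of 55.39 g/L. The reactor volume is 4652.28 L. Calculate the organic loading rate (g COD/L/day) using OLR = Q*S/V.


OLR = Q * S / V
= 189.2 * 55.39 / 4652.28
= 2.2526 g/L/day

2.2526 g/L/day
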